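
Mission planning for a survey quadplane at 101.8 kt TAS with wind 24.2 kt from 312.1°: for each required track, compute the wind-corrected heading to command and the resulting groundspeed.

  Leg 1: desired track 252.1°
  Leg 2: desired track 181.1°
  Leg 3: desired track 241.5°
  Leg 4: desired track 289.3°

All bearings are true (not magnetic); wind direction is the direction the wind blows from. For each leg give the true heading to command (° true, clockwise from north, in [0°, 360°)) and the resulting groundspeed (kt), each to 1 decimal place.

Leg 1: desired track 252.1°; wind correction +11.9° → command heading 264.0°, groundspeed 87.5 kt
Leg 2: desired track 181.1°; wind correction +10.3° → command heading 191.4°, groundspeed 116.0 kt
Leg 3: desired track 241.5°; wind correction +13.0° → command heading 254.5°, groundspeed 91.2 kt
Leg 4: desired track 289.3°; wind correction +5.3° → command heading 294.6°, groundspeed 79.1 kt

Leg 1: heading=264.0°, groundspeed=87.5 kt
Leg 2: heading=191.4°, groundspeed=116.0 kt
Leg 3: heading=254.5°, groundspeed=91.2 kt
Leg 4: heading=294.6°, groundspeed=79.1 kt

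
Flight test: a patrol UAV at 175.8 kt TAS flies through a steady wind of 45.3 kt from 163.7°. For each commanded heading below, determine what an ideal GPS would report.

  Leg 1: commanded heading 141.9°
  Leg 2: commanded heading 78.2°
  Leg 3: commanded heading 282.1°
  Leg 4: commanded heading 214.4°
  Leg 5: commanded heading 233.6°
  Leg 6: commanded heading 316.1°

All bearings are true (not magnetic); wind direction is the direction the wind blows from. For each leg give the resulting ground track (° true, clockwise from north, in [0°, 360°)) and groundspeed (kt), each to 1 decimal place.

Leg 1: heading 141.9°; drift -7.2° → track 134.7°, groundspeed 134.8 kt
Leg 2: heading 78.2°; drift -14.7° → track 63.5°, groundspeed 178.1 kt
Leg 3: heading 282.1°; drift +11.4° → track 293.5°, groundspeed 201.3 kt
Leg 4: heading 214.4°; drift +13.4° → track 227.8°, groundspeed 151.2 kt
Leg 5: heading 233.6°; drift +14.9° → track 248.5°, groundspeed 165.8 kt
Leg 6: heading 316.1°; drift +5.6° → track 321.7°, groundspeed 217.0 kt

Leg 1: track=134.7°, groundspeed=134.8 kt
Leg 2: track=63.5°, groundspeed=178.1 kt
Leg 3: track=293.5°, groundspeed=201.3 kt
Leg 4: track=227.8°, groundspeed=151.2 kt
Leg 5: track=248.5°, groundspeed=165.8 kt
Leg 6: track=321.7°, groundspeed=217.0 kt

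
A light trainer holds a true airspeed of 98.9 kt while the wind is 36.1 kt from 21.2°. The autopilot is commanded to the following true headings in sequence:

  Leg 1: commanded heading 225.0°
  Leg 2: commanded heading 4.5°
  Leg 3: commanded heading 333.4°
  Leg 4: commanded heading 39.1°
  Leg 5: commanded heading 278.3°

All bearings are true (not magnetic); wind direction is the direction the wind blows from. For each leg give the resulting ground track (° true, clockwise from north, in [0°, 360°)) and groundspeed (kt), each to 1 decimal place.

Leg 1: track=218.7°, groundspeed=132.7 kt
Leg 2: track=355.3°, groundspeed=65.2 kt
Leg 3: track=313.7°, groundspeed=79.3 kt
Leg 4: track=48.9°, groundspeed=65.5 kt
Leg 5: track=260.1°, groundspeed=112.6 kt

Leg 1: heading 225.0°; drift -6.3° → track 218.7°, groundspeed 132.7 kt
Leg 2: heading 4.5°; drift -9.2° → track 355.3°, groundspeed 65.2 kt
Leg 3: heading 333.4°; drift -19.7° → track 313.7°, groundspeed 79.3 kt
Leg 4: heading 39.1°; drift +9.8° → track 48.9°, groundspeed 65.5 kt
Leg 5: heading 278.3°; drift -18.2° → track 260.1°, groundspeed 112.6 kt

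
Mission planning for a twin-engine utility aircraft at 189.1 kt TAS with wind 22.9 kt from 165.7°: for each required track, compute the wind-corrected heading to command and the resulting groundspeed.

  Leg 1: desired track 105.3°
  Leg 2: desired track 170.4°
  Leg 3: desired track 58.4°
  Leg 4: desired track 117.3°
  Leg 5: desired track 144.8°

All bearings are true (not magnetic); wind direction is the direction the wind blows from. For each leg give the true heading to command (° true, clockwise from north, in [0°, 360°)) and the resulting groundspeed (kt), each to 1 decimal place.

Leg 1: heading=111.3°, groundspeed=176.7 kt
Leg 2: heading=169.8°, groundspeed=166.3 kt
Leg 3: heading=65.0°, groundspeed=194.6 kt
Leg 4: heading=122.5°, groundspeed=173.1 kt
Leg 5: heading=147.3°, groundspeed=167.5 kt

Leg 1: desired track 105.3°; wind correction +6.0° → command heading 111.3°, groundspeed 176.7 kt
Leg 2: desired track 170.4°; wind correction -0.6° → command heading 169.8°, groundspeed 166.3 kt
Leg 3: desired track 58.4°; wind correction +6.6° → command heading 65.0°, groundspeed 194.6 kt
Leg 4: desired track 117.3°; wind correction +5.2° → command heading 122.5°, groundspeed 173.1 kt
Leg 5: desired track 144.8°; wind correction +2.5° → command heading 147.3°, groundspeed 167.5 kt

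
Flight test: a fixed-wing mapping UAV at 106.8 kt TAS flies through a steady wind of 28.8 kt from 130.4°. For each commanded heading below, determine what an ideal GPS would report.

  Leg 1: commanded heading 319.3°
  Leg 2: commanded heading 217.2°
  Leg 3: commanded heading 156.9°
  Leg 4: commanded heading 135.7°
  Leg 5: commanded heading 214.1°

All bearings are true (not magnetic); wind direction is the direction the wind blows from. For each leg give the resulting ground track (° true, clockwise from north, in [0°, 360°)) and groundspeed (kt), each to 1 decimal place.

Leg 1: heading 319.3°; drift -1.9° → track 317.4°, groundspeed 135.3 kt
Leg 2: heading 217.2°; drift +15.3° → track 232.5°, groundspeed 109.1 kt
Leg 3: heading 156.9°; drift +9.0° → track 165.9°, groundspeed 82.0 kt
Leg 4: heading 135.7°; drift +2.0° → track 137.7°, groundspeed 78.2 kt
Leg 5: heading 214.1°; drift +15.4° → track 229.5°, groundspeed 107.5 kt

Leg 1: track=317.4°, groundspeed=135.3 kt
Leg 2: track=232.5°, groundspeed=109.1 kt
Leg 3: track=165.9°, groundspeed=82.0 kt
Leg 4: track=137.7°, groundspeed=78.2 kt
Leg 5: track=229.5°, groundspeed=107.5 kt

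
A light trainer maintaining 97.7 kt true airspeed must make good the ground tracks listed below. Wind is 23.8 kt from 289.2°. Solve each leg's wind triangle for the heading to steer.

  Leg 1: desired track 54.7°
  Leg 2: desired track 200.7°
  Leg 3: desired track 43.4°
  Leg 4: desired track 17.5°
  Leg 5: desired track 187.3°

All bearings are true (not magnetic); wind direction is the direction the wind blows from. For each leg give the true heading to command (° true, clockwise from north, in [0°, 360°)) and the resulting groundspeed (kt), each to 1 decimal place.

Leg 1: desired track 54.7°; wind correction -11.4° → command heading 43.3°, groundspeed 109.6 kt
Leg 2: desired track 200.7°; wind correction +14.1° → command heading 214.8°, groundspeed 94.1 kt
Leg 3: desired track 43.4°; wind correction -12.8° → command heading 30.6°, groundspeed 105.0 kt
Leg 4: desired track 17.5°; wind correction -14.1° → command heading 3.4°, groundspeed 94.1 kt
Leg 5: desired track 187.3°; wind correction +13.8° → command heading 201.1°, groundspeed 99.8 kt

Leg 1: heading=43.3°, groundspeed=109.6 kt
Leg 2: heading=214.8°, groundspeed=94.1 kt
Leg 3: heading=30.6°, groundspeed=105.0 kt
Leg 4: heading=3.4°, groundspeed=94.1 kt
Leg 5: heading=201.1°, groundspeed=99.8 kt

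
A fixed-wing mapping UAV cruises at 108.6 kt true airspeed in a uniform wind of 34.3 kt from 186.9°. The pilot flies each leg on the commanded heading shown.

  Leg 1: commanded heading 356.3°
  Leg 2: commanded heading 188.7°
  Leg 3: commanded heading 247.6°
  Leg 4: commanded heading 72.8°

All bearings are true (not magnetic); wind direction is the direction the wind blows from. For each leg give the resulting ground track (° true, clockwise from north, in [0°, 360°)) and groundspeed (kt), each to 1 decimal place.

Leg 1: track=358.8°, groundspeed=142.5 kt
Leg 2: track=189.5°, groundspeed=74.3 kt
Leg 3: track=265.6°, groundspeed=96.6 kt
Leg 4: track=58.5°, groundspeed=126.5 kt

Leg 1: heading 356.3°; drift +2.5° → track 358.8°, groundspeed 142.5 kt
Leg 2: heading 188.7°; drift +0.8° → track 189.5°, groundspeed 74.3 kt
Leg 3: heading 247.6°; drift +18.0° → track 265.6°, groundspeed 96.6 kt
Leg 4: heading 72.8°; drift -14.3° → track 58.5°, groundspeed 126.5 kt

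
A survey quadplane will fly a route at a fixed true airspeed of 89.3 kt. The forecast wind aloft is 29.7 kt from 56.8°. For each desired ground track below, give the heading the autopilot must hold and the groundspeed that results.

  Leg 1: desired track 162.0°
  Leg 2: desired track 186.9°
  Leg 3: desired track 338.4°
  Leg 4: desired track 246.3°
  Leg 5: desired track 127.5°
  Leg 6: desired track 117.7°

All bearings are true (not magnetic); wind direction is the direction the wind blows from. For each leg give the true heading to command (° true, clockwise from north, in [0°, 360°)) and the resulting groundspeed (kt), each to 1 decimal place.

Leg 1: desired track 162.0°; wind correction -18.7° → command heading 143.3°, groundspeed 92.4 kt
Leg 2: desired track 186.9°; wind correction -14.7° → command heading 172.2°, groundspeed 105.5 kt
Leg 3: desired track 338.4°; wind correction +19.0° → command heading 357.4°, groundspeed 78.5 kt
Leg 4: desired track 246.3°; wind correction +3.1° → command heading 249.4°, groundspeed 118.5 kt
Leg 5: desired track 127.5°; wind correction -18.3° → command heading 109.2°, groundspeed 75.0 kt
Leg 6: desired track 117.7°; wind correction -16.9° → command heading 100.8°, groundspeed 71.0 kt

Leg 1: heading=143.3°, groundspeed=92.4 kt
Leg 2: heading=172.2°, groundspeed=105.5 kt
Leg 3: heading=357.4°, groundspeed=78.5 kt
Leg 4: heading=249.4°, groundspeed=118.5 kt
Leg 5: heading=109.2°, groundspeed=75.0 kt
Leg 6: heading=100.8°, groundspeed=71.0 kt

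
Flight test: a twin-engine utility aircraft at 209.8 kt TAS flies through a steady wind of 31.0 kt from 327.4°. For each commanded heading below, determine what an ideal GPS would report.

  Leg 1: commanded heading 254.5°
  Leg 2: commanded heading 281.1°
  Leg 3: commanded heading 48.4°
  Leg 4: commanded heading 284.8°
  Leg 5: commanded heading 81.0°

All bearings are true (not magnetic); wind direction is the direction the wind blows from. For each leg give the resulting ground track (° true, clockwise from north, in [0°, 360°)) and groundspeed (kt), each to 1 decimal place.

Leg 1: track=246.1°, groundspeed=202.9 kt
Leg 2: track=274.3°, groundspeed=189.7 kt
Leg 3: track=56.9°, groundspeed=207.2 kt
Leg 4: track=278.4°, groundspeed=188.2 kt
Leg 5: track=88.3°, groundspeed=224.0 kt

Leg 1: heading 254.5°; drift -8.4° → track 246.1°, groundspeed 202.9 kt
Leg 2: heading 281.1°; drift -6.8° → track 274.3°, groundspeed 189.7 kt
Leg 3: heading 48.4°; drift +8.5° → track 56.9°, groundspeed 207.2 kt
Leg 4: heading 284.8°; drift -6.4° → track 278.4°, groundspeed 188.2 kt
Leg 5: heading 81.0°; drift +7.3° → track 88.3°, groundspeed 224.0 kt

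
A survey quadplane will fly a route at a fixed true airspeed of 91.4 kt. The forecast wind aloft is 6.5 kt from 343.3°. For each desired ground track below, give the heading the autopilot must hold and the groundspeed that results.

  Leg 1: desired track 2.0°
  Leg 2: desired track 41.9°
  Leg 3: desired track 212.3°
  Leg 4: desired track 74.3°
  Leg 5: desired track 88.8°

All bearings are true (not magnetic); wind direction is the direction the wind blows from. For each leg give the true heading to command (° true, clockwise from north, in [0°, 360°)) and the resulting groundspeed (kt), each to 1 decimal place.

Leg 1: desired track 2.0°; wind correction -1.3° → command heading 0.7°, groundspeed 85.2 kt
Leg 2: desired track 41.9°; wind correction -3.5° → command heading 38.4°, groundspeed 87.8 kt
Leg 3: desired track 212.3°; wind correction +3.1° → command heading 215.4°, groundspeed 95.5 kt
Leg 4: desired track 74.3°; wind correction -4.1° → command heading 70.2°, groundspeed 91.3 kt
Leg 5: desired track 88.8°; wind correction -3.9° → command heading 84.9°, groundspeed 92.9 kt

Leg 1: heading=0.7°, groundspeed=85.2 kt
Leg 2: heading=38.4°, groundspeed=87.8 kt
Leg 3: heading=215.4°, groundspeed=95.5 kt
Leg 4: heading=70.2°, groundspeed=91.3 kt
Leg 5: heading=84.9°, groundspeed=92.9 kt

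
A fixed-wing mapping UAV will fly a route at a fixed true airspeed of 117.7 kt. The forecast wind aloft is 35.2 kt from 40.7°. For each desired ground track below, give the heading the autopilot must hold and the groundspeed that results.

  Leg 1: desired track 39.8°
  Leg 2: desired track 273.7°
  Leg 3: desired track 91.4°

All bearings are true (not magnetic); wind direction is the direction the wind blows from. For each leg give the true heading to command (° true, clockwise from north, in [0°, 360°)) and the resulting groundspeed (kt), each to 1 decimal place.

Leg 1: desired track 39.8°; wind correction +0.3° → command heading 40.1°, groundspeed 82.5 kt
Leg 2: desired track 273.7°; wind correction +13.8° → command heading 287.5°, groundspeed 135.5 kt
Leg 3: desired track 91.4°; wind correction -13.4° → command heading 78.0°, groundspeed 92.2 kt

Leg 1: heading=40.1°, groundspeed=82.5 kt
Leg 2: heading=287.5°, groundspeed=135.5 kt
Leg 3: heading=78.0°, groundspeed=92.2 kt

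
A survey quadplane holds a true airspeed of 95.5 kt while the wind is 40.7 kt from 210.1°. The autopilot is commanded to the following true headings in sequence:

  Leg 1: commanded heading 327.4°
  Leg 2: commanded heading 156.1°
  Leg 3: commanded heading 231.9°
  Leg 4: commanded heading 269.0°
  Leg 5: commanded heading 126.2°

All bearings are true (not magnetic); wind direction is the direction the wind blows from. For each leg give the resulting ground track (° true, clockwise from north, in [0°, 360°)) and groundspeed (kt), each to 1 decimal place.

Leg 1: track=345.0°, groundspeed=119.8 kt
Leg 2: track=131.4°, groundspeed=78.8 kt
Leg 3: track=246.6°, groundspeed=59.7 kt
Leg 4: track=294.1°, groundspeed=82.2 kt
Leg 5: track=102.3°, groundspeed=99.8 kt

Leg 1: heading 327.4°; drift +17.6° → track 345.0°, groundspeed 119.8 kt
Leg 2: heading 156.1°; drift -24.7° → track 131.4°, groundspeed 78.8 kt
Leg 3: heading 231.9°; drift +14.7° → track 246.6°, groundspeed 59.7 kt
Leg 4: heading 269.0°; drift +25.1° → track 294.1°, groundspeed 82.2 kt
Leg 5: heading 126.2°; drift -23.9° → track 102.3°, groundspeed 99.8 kt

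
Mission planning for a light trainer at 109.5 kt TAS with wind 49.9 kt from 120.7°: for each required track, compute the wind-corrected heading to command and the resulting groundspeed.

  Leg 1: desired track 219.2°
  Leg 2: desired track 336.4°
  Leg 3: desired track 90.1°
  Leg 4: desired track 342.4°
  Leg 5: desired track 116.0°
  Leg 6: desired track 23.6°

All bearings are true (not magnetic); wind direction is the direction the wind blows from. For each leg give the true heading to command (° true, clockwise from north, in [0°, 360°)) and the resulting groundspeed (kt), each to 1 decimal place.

Leg 1: desired track 219.2°; wind correction -26.8° → command heading 192.4°, groundspeed 105.1 kt
Leg 2: desired track 336.4°; wind correction +15.4° → command heading 351.8°, groundspeed 146.1 kt
Leg 3: desired track 90.1°; wind correction +13.4° → command heading 103.5°, groundspeed 63.6 kt
Leg 4: desired track 342.4°; wind correction +17.6° → command heading 0.0°, groundspeed 141.6 kt
Leg 5: desired track 116.0°; wind correction +2.1° → command heading 118.1°, groundspeed 59.7 kt
Leg 6: desired track 23.6°; wind correction +26.9° → command heading 50.5°, groundspeed 103.8 kt

Leg 1: heading=192.4°, groundspeed=105.1 kt
Leg 2: heading=351.8°, groundspeed=146.1 kt
Leg 3: heading=103.5°, groundspeed=63.6 kt
Leg 4: heading=0.0°, groundspeed=141.6 kt
Leg 5: heading=118.1°, groundspeed=59.7 kt
Leg 6: heading=50.5°, groundspeed=103.8 kt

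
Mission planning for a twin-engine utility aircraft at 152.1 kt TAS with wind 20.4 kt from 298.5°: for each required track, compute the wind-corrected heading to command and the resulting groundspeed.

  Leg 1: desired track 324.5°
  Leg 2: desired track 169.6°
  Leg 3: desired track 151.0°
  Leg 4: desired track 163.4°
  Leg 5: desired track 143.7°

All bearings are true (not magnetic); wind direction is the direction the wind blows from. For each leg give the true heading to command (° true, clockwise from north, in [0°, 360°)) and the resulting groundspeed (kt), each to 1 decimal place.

Leg 1: heading=321.1°, groundspeed=133.5 kt
Leg 2: heading=175.6°, groundspeed=164.1 kt
Leg 3: heading=155.1°, groundspeed=168.9 kt
Leg 4: heading=168.8°, groundspeed=165.9 kt
Leg 5: heading=147.0°, groundspeed=170.3 kt

Leg 1: desired track 324.5°; wind correction -3.4° → command heading 321.1°, groundspeed 133.5 kt
Leg 2: desired track 169.6°; wind correction +6.0° → command heading 175.6°, groundspeed 164.1 kt
Leg 3: desired track 151.0°; wind correction +4.1° → command heading 155.1°, groundspeed 168.9 kt
Leg 4: desired track 163.4°; wind correction +5.4° → command heading 168.8°, groundspeed 165.9 kt
Leg 5: desired track 143.7°; wind correction +3.3° → command heading 147.0°, groundspeed 170.3 kt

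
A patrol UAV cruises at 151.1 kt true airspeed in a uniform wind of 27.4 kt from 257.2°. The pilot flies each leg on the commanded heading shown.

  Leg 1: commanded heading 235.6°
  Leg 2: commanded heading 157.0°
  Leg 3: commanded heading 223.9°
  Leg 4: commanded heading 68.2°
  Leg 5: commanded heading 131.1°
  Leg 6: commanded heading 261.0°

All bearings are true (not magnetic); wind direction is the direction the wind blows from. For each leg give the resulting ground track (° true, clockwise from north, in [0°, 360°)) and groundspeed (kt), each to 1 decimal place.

Leg 1: track=231.0°, groundspeed=126.0 kt
Leg 2: track=147.2°, groundspeed=158.3 kt
Leg 3: track=217.2°, groundspeed=129.1 kt
Leg 4: track=69.6°, groundspeed=178.2 kt
Leg 5: track=123.6°, groundspeed=168.7 kt
Leg 6: track=261.8°, groundspeed=123.8 kt

Leg 1: heading 235.6°; drift -4.6° → track 231.0°, groundspeed 126.0 kt
Leg 2: heading 157.0°; drift -9.8° → track 147.2°, groundspeed 158.3 kt
Leg 3: heading 223.9°; drift -6.7° → track 217.2°, groundspeed 129.1 kt
Leg 4: heading 68.2°; drift +1.4° → track 69.6°, groundspeed 178.2 kt
Leg 5: heading 131.1°; drift -7.5° → track 123.6°, groundspeed 168.7 kt
Leg 6: heading 261.0°; drift +0.8° → track 261.8°, groundspeed 123.8 kt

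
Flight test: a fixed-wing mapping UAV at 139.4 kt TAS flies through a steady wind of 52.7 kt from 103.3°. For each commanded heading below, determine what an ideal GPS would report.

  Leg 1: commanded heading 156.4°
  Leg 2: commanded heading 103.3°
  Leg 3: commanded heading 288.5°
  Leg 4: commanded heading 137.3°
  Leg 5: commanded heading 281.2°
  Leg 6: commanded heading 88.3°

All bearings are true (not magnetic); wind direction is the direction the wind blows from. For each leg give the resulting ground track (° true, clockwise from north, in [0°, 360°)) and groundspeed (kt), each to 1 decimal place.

Leg 1: heading 156.4°; drift +21.4° → track 177.8°, groundspeed 115.7 kt
Leg 2: heading 103.3°; drift +0.0° → track 103.3°, groundspeed 86.7 kt
Leg 3: heading 288.5°; drift -1.4° → track 287.1°, groundspeed 191.9 kt
Leg 4: heading 137.3°; drift +17.1° → track 154.4°, groundspeed 100.1 kt
Leg 5: heading 281.2°; drift +0.6° → track 281.8°, groundspeed 192.1 kt
Leg 6: heading 88.3°; drift -8.8° → track 79.5°, groundspeed 89.5 kt

Leg 1: track=177.8°, groundspeed=115.7 kt
Leg 2: track=103.3°, groundspeed=86.7 kt
Leg 3: track=287.1°, groundspeed=191.9 kt
Leg 4: track=154.4°, groundspeed=100.1 kt
Leg 5: track=281.8°, groundspeed=192.1 kt
Leg 6: track=79.5°, groundspeed=89.5 kt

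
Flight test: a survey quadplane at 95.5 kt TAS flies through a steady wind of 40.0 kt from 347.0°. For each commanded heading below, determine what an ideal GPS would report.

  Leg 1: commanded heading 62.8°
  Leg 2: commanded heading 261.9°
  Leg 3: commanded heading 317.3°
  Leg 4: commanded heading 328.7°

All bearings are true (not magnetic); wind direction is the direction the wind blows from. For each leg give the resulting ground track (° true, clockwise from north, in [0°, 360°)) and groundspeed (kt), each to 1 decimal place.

Leg 1: track=87.1°, groundspeed=94.1 kt
Leg 2: track=238.5°, groundspeed=100.3 kt
Leg 3: track=299.2°, groundspeed=63.9 kt
Leg 4: track=316.4°, groundspeed=58.9 kt

Leg 1: heading 62.8°; drift +24.3° → track 87.1°, groundspeed 94.1 kt
Leg 2: heading 261.9°; drift -23.4° → track 238.5°, groundspeed 100.3 kt
Leg 3: heading 317.3°; drift -18.1° → track 299.2°, groundspeed 63.9 kt
Leg 4: heading 328.7°; drift -12.3° → track 316.4°, groundspeed 58.9 kt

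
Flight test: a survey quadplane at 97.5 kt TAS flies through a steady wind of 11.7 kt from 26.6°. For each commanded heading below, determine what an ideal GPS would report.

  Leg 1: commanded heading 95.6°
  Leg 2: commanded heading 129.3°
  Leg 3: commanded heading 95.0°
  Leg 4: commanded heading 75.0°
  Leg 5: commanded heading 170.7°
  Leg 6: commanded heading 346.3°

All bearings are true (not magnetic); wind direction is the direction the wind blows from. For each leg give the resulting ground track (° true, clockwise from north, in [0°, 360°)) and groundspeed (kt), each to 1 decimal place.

Leg 1: track=102.3°, groundspeed=93.9 kt
Leg 2: track=135.8°, groundspeed=100.7 kt
Leg 3: track=101.7°, groundspeed=93.8 kt
Leg 4: track=80.6°, groundspeed=90.2 kt
Leg 5: track=174.4°, groundspeed=107.2 kt
Leg 6: track=341.4°, groundspeed=88.9 kt

Leg 1: heading 95.6°; drift +6.7° → track 102.3°, groundspeed 93.9 kt
Leg 2: heading 129.3°; drift +6.5° → track 135.8°, groundspeed 100.7 kt
Leg 3: heading 95.0°; drift +6.7° → track 101.7°, groundspeed 93.8 kt
Leg 4: heading 75.0°; drift +5.6° → track 80.6°, groundspeed 90.2 kt
Leg 5: heading 170.7°; drift +3.7° → track 174.4°, groundspeed 107.2 kt
Leg 6: heading 346.3°; drift -4.9° → track 341.4°, groundspeed 88.9 kt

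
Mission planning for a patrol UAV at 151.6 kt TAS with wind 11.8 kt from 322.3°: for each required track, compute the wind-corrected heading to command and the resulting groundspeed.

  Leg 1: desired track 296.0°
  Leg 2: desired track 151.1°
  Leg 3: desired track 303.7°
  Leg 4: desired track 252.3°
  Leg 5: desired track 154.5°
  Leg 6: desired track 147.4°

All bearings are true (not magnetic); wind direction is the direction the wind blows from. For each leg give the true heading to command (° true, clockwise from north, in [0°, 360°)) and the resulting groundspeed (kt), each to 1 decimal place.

Leg 1: desired track 296.0°; wind correction +2.0° → command heading 298.0°, groundspeed 140.9 kt
Leg 2: desired track 151.1°; wind correction +0.7° → command heading 151.8°, groundspeed 163.3 kt
Leg 3: desired track 303.7°; wind correction +1.4° → command heading 305.1°, groundspeed 140.4 kt
Leg 4: desired track 252.3°; wind correction +4.2° → command heading 256.5°, groundspeed 147.2 kt
Leg 5: desired track 154.5°; wind correction +0.9° → command heading 155.4°, groundspeed 163.1 kt
Leg 6: desired track 147.4°; wind correction +0.4° → command heading 147.8°, groundspeed 163.3 kt

Leg 1: heading=298.0°, groundspeed=140.9 kt
Leg 2: heading=151.8°, groundspeed=163.3 kt
Leg 3: heading=305.1°, groundspeed=140.4 kt
Leg 4: heading=256.5°, groundspeed=147.2 kt
Leg 5: heading=155.4°, groundspeed=163.1 kt
Leg 6: heading=147.8°, groundspeed=163.3 kt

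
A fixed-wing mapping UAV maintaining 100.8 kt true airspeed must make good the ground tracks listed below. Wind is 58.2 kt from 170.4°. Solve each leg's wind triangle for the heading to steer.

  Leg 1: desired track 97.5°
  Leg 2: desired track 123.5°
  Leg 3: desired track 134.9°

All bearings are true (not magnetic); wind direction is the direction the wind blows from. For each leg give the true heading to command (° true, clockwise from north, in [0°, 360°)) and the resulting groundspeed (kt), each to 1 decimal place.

Leg 1: heading=131.0°, groundspeed=66.9 kt
Leg 2: heading=148.4°, groundspeed=51.6 kt
Leg 3: heading=154.5°, groundspeed=47.6 kt

Leg 1: desired track 97.5°; wind correction +33.5° → command heading 131.0°, groundspeed 66.9 kt
Leg 2: desired track 123.5°; wind correction +24.9° → command heading 148.4°, groundspeed 51.6 kt
Leg 3: desired track 134.9°; wind correction +19.6° → command heading 154.5°, groundspeed 47.6 kt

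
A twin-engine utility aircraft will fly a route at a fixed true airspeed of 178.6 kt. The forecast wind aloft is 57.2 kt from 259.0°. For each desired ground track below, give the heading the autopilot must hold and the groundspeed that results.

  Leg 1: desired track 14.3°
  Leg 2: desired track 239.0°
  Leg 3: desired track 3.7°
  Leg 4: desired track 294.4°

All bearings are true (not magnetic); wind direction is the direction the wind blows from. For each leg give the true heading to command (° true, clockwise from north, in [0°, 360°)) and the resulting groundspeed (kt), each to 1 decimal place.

Leg 1: desired track 14.3°; wind correction -16.8° → command heading 357.5°, groundspeed 195.4 kt
Leg 2: desired track 239.0°; wind correction +6.3° → command heading 245.3°, groundspeed 123.8 kt
Leg 3: desired track 3.7°; wind correction -18.0° → command heading 345.7°, groundspeed 184.3 kt
Leg 4: desired track 294.4°; wind correction -10.7° → command heading 283.7°, groundspeed 128.9 kt

Leg 1: heading=357.5°, groundspeed=195.4 kt
Leg 2: heading=245.3°, groundspeed=123.8 kt
Leg 3: heading=345.7°, groundspeed=184.3 kt
Leg 4: heading=283.7°, groundspeed=128.9 kt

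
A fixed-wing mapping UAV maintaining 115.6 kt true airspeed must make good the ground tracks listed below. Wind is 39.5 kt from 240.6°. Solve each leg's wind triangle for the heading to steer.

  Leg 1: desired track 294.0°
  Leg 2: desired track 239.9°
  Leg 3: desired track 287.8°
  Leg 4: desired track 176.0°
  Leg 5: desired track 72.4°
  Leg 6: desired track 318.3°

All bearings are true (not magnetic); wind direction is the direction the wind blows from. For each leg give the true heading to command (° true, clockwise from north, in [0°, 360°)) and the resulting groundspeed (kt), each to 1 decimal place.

Leg 1: heading=278.1°, groundspeed=87.6 kt
Leg 2: heading=240.1°, groundspeed=76.1 kt
Leg 3: heading=273.3°, groundspeed=85.1 kt
Leg 4: heading=194.0°, groundspeed=93.0 kt
Leg 5: heading=76.4°, groundspeed=154.0 kt
Leg 6: heading=298.8°, groundspeed=100.6 kt

Leg 1: desired track 294.0°; wind correction -15.9° → command heading 278.1°, groundspeed 87.6 kt
Leg 2: desired track 239.9°; wind correction +0.2° → command heading 240.1°, groundspeed 76.1 kt
Leg 3: desired track 287.8°; wind correction -14.5° → command heading 273.3°, groundspeed 85.1 kt
Leg 4: desired track 176.0°; wind correction +18.0° → command heading 194.0°, groundspeed 93.0 kt
Leg 5: desired track 72.4°; wind correction +4.0° → command heading 76.4°, groundspeed 154.0 kt
Leg 6: desired track 318.3°; wind correction -19.5° → command heading 298.8°, groundspeed 100.6 kt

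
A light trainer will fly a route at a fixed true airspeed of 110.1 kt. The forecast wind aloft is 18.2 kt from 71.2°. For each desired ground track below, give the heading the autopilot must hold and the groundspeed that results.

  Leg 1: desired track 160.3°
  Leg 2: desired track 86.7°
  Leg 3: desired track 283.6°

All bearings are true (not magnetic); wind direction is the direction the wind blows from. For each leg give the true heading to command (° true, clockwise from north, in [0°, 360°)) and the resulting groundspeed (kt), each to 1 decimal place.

Leg 1: heading=150.8°, groundspeed=108.3 kt
Leg 2: heading=84.2°, groundspeed=92.5 kt
Leg 3: heading=288.7°, groundspeed=125.0 kt

Leg 1: desired track 160.3°; wind correction -9.5° → command heading 150.8°, groundspeed 108.3 kt
Leg 2: desired track 86.7°; wind correction -2.5° → command heading 84.2°, groundspeed 92.5 kt
Leg 3: desired track 283.6°; wind correction +5.1° → command heading 288.7°, groundspeed 125.0 kt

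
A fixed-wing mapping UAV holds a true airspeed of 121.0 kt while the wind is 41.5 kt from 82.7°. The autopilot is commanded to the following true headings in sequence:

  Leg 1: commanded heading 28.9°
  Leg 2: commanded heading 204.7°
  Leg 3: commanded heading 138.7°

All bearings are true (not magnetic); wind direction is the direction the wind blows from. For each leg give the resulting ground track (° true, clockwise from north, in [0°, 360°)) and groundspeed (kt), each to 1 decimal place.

Leg 1: track=9.8°, groundspeed=102.1 kt
Leg 2: track=218.5°, groundspeed=147.3 kt
Leg 3: track=158.1°, groundspeed=103.7 kt

Leg 1: heading 28.9°; drift -19.1° → track 9.8°, groundspeed 102.1 kt
Leg 2: heading 204.7°; drift +13.8° → track 218.5°, groundspeed 147.3 kt
Leg 3: heading 138.7°; drift +19.4° → track 158.1°, groundspeed 103.7 kt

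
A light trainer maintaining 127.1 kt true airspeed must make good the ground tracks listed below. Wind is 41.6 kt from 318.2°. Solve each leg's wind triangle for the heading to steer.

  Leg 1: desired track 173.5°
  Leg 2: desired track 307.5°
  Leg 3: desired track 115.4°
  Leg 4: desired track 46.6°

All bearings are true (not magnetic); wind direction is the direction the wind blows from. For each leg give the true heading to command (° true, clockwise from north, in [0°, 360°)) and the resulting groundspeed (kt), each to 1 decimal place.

Leg 1: heading=184.4°, groundspeed=158.8 kt
Leg 2: heading=311.0°, groundspeed=86.0 kt
Leg 3: heading=108.1°, groundspeed=164.4 kt
Leg 4: heading=27.5°, groundspeed=118.9 kt

Leg 1: desired track 173.5°; wind correction +10.9° → command heading 184.4°, groundspeed 158.8 kt
Leg 2: desired track 307.5°; wind correction +3.5° → command heading 311.0°, groundspeed 86.0 kt
Leg 3: desired track 115.4°; wind correction -7.3° → command heading 108.1°, groundspeed 164.4 kt
Leg 4: desired track 46.6°; wind correction -19.1° → command heading 27.5°, groundspeed 118.9 kt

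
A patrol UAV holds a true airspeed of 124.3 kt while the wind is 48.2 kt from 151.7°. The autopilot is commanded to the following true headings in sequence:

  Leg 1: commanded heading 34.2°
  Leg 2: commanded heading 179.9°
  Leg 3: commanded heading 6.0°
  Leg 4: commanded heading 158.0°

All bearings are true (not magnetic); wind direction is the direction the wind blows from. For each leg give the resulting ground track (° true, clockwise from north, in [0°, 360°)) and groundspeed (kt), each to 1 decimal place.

Leg 1: heading 34.2°; drift -16.3° → track 17.9°, groundspeed 152.7 kt
Leg 2: heading 179.9°; drift +15.6° → track 195.5°, groundspeed 84.9 kt
Leg 3: heading 6.0°; drift -9.4° → track 356.6°, groundspeed 166.4 kt
Leg 4: heading 158.0°; drift +4.0° → track 162.0°, groundspeed 76.6 kt

Leg 1: track=17.9°, groundspeed=152.7 kt
Leg 2: track=195.5°, groundspeed=84.9 kt
Leg 3: track=356.6°, groundspeed=166.4 kt
Leg 4: track=162.0°, groundspeed=76.6 kt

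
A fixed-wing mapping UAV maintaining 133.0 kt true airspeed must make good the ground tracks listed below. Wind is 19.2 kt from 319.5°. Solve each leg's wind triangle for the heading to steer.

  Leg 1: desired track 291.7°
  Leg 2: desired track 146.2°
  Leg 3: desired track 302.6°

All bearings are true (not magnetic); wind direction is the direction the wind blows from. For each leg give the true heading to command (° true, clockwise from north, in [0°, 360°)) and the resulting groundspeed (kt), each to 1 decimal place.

Leg 1: heading=295.6°, groundspeed=115.7 kt
Leg 2: heading=147.2°, groundspeed=152.1 kt
Leg 3: heading=305.0°, groundspeed=114.5 kt

Leg 1: desired track 291.7°; wind correction +3.9° → command heading 295.6°, groundspeed 115.7 kt
Leg 2: desired track 146.2°; wind correction +1.0° → command heading 147.2°, groundspeed 152.1 kt
Leg 3: desired track 302.6°; wind correction +2.4° → command heading 305.0°, groundspeed 114.5 kt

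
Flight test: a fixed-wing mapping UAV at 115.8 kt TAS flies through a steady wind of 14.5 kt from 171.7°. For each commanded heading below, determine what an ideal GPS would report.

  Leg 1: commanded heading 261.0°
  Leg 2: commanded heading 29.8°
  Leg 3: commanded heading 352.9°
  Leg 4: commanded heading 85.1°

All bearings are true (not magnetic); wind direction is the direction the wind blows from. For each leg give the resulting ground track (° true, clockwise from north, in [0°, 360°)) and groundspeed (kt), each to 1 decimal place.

Leg 1: heading 261.0°; drift +7.1° → track 268.1°, groundspeed 116.5 kt
Leg 2: heading 29.8°; drift -4.0° → track 25.8°, groundspeed 127.5 kt
Leg 3: heading 352.9°; drift -0.1° → track 352.8°, groundspeed 130.3 kt
Leg 4: heading 85.1°; drift -7.2° → track 77.9°, groundspeed 115.8 kt

Leg 1: track=268.1°, groundspeed=116.5 kt
Leg 2: track=25.8°, groundspeed=127.5 kt
Leg 3: track=352.8°, groundspeed=130.3 kt
Leg 4: track=77.9°, groundspeed=115.8 kt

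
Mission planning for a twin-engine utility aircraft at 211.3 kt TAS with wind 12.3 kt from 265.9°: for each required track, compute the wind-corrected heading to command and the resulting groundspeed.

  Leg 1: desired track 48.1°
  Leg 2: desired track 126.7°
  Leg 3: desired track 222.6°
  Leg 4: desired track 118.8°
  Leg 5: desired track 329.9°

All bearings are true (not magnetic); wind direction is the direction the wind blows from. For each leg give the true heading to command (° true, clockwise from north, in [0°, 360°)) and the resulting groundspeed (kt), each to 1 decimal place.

Leg 1: desired track 48.1°; wind correction -2.0° → command heading 46.1°, groundspeed 220.9 kt
Leg 2: desired track 126.7°; wind correction +2.2° → command heading 128.9°, groundspeed 220.5 kt
Leg 3: desired track 222.6°; wind correction +2.3° → command heading 224.9°, groundspeed 202.2 kt
Leg 4: desired track 118.8°; wind correction +1.8° → command heading 120.6°, groundspeed 221.5 kt
Leg 5: desired track 329.9°; wind correction -3.0° → command heading 326.9°, groundspeed 205.6 kt

Leg 1: heading=46.1°, groundspeed=220.9 kt
Leg 2: heading=128.9°, groundspeed=220.5 kt
Leg 3: heading=224.9°, groundspeed=202.2 kt
Leg 4: heading=120.6°, groundspeed=221.5 kt
Leg 5: heading=326.9°, groundspeed=205.6 kt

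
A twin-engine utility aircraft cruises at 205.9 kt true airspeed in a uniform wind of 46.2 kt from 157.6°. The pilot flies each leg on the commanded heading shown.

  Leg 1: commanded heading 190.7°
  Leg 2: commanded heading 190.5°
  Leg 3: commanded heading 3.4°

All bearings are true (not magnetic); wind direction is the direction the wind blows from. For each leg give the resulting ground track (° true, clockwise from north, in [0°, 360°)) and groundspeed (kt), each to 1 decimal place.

Leg 1: track=199.3°, groundspeed=169.1 kt
Leg 2: track=199.0°, groundspeed=169.0 kt
Leg 3: track=358.8°, groundspeed=248.3 kt

Leg 1: heading 190.7°; drift +8.6° → track 199.3°, groundspeed 169.1 kt
Leg 2: heading 190.5°; drift +8.5° → track 199.0°, groundspeed 169.0 kt
Leg 3: heading 3.4°; drift -4.6° → track 358.8°, groundspeed 248.3 kt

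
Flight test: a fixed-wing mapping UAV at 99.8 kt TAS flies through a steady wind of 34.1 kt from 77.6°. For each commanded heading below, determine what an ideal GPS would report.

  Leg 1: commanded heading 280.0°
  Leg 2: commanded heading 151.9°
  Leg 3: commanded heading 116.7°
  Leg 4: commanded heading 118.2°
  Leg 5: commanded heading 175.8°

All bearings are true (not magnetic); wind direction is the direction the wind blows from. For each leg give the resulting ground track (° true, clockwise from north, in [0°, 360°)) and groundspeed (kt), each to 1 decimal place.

Leg 1: track=274.3°, groundspeed=132.0 kt
Leg 2: track=171.8°, groundspeed=96.3 kt
Leg 3: track=133.0°, groundspeed=76.4 kt
Leg 4: track=134.9°, groundspeed=77.2 kt
Leg 5: track=193.7°, groundspeed=110.0 kt

Leg 1: heading 280.0°; drift -5.7° → track 274.3°, groundspeed 132.0 kt
Leg 2: heading 151.9°; drift +19.9° → track 171.8°, groundspeed 96.3 kt
Leg 3: heading 116.7°; drift +16.3° → track 133.0°, groundspeed 76.4 kt
Leg 4: heading 118.2°; drift +16.7° → track 134.9°, groundspeed 77.2 kt
Leg 5: heading 175.8°; drift +17.9° → track 193.7°, groundspeed 110.0 kt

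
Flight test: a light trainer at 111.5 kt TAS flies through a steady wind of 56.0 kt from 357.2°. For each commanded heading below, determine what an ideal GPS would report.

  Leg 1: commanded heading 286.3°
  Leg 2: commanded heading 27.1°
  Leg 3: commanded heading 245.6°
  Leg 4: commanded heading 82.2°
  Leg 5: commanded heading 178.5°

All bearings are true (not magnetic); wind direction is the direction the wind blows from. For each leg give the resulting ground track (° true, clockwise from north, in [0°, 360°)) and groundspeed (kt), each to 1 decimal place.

Leg 1: track=256.7°, groundspeed=107.2 kt
Leg 2: track=51.0°, groundspeed=68.9 kt
Leg 3: track=224.1°, groundspeed=142.0 kt
Leg 4: track=109.8°, groundspeed=120.3 kt
Leg 5: track=178.1°, groundspeed=167.5 kt

Leg 1: heading 286.3°; drift -29.6° → track 256.7°, groundspeed 107.2 kt
Leg 2: heading 27.1°; drift +23.9° → track 51.0°, groundspeed 68.9 kt
Leg 3: heading 245.6°; drift -21.5° → track 224.1°, groundspeed 142.0 kt
Leg 4: heading 82.2°; drift +27.6° → track 109.8°, groundspeed 120.3 kt
Leg 5: heading 178.5°; drift -0.4° → track 178.1°, groundspeed 167.5 kt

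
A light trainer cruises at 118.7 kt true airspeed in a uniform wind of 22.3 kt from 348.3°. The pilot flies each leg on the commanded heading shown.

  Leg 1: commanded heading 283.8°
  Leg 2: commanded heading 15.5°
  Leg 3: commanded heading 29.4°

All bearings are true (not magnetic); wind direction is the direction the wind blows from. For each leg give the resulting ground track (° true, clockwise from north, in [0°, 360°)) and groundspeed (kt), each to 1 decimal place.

Leg 1: heading 283.8°; drift -10.5° → track 273.3°, groundspeed 110.9 kt
Leg 2: heading 15.5°; drift +5.9° → track 21.4°, groundspeed 99.4 kt
Leg 3: heading 29.4°; drift +8.2° → track 37.6°, groundspeed 102.9 kt

Leg 1: track=273.3°, groundspeed=110.9 kt
Leg 2: track=21.4°, groundspeed=99.4 kt
Leg 3: track=37.6°, groundspeed=102.9 kt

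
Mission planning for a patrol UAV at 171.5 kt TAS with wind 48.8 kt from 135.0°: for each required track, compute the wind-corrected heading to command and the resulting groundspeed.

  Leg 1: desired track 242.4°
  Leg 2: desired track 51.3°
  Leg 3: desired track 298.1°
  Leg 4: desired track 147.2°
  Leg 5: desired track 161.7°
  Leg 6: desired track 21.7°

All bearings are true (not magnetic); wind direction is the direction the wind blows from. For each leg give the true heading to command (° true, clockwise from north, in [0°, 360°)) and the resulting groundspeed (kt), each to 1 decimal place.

Leg 1: desired track 242.4°; wind correction -15.8° → command heading 226.6°, groundspeed 179.7 kt
Leg 2: desired track 51.3°; wind correction +16.4° → command heading 67.7°, groundspeed 159.1 kt
Leg 3: desired track 298.1°; wind correction -4.7° → command heading 293.4°, groundspeed 217.6 kt
Leg 4: desired track 147.2°; wind correction -3.4° → command heading 143.8°, groundspeed 123.5 kt
Leg 5: desired track 161.7°; wind correction -7.3° → command heading 154.4°, groundspeed 126.5 kt
Leg 6: desired track 21.7°; wind correction +15.1° → command heading 36.8°, groundspeed 184.8 kt

Leg 1: heading=226.6°, groundspeed=179.7 kt
Leg 2: heading=67.7°, groundspeed=159.1 kt
Leg 3: heading=293.4°, groundspeed=217.6 kt
Leg 4: heading=143.8°, groundspeed=123.5 kt
Leg 5: heading=154.4°, groundspeed=126.5 kt
Leg 6: heading=36.8°, groundspeed=184.8 kt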